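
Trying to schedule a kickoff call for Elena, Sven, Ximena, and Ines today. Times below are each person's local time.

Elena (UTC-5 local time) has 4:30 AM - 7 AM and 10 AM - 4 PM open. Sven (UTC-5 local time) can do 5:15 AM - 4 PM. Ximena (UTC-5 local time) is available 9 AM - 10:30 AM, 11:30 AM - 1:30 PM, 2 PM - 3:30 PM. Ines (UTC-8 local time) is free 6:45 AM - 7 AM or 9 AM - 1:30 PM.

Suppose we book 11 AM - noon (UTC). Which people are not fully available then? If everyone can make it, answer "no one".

Elena in UTC: 09:30-12:00, 15:00-21:00 (add 5h to convert from UTC-5).
Sven in UTC: 10:15-21:00 (add 5h to convert from UTC-5).
Ximena in UTC: 14:00-15:30, 16:30-18:30, 19:00-20:30 (add 5h to convert from UTC-5).
Ines in UTC: 14:45-15:00, 17:00-21:30 (add 8h to convert from UTC-8).
Elena: free for 11:00-12:00. Sven: free for 11:00-12:00. Ximena: not fully free for 11:00-12:00. Ines: not fully free for 11:00-12:00.

Ines, Ximena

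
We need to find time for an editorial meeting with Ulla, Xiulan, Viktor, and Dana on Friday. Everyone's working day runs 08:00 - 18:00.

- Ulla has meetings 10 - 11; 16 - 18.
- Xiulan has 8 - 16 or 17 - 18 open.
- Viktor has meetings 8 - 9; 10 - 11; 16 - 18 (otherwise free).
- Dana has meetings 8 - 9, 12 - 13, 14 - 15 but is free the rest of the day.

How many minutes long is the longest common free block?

60

Ulla free: 08:00-10:00, 11:00-16:00 (invert busy blocks within the working day).
Xiulan free: 08:00-16:00, 17:00-18:00.
Viktor free: 09:00-10:00, 11:00-16:00 (invert busy blocks within the working day).
Dana free: 09:00-12:00, 13:00-14:00, 15:00-18:00 (invert busy blocks within the working day).
Ulla ∩ Xiulan: 08:00-10:00, 11:00-16:00.
Ulla ∩ Xiulan ∩ Viktor: 09:00-10:00, 11:00-16:00.
Ulla ∩ Xiulan ∩ Viktor ∩ Dana: 09:00-10:00, 11:00-12:00, 13:00-14:00, 15:00-16:00.
The longest is 09:00-10:00 at 60 minutes.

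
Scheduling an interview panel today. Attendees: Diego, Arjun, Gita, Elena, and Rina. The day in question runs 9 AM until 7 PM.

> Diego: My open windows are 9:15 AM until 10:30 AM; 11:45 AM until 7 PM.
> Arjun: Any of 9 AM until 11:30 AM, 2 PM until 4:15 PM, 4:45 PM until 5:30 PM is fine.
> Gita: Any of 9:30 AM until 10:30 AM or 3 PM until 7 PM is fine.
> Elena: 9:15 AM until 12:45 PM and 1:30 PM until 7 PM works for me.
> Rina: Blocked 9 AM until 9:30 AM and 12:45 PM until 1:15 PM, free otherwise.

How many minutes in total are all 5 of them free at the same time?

Diego free: 09:15-10:30, 11:45-19:00.
Arjun free: 09:00-11:30, 14:00-16:15, 16:45-17:30.
Gita free: 09:30-10:30, 15:00-19:00.
Elena free: 09:15-12:45, 13:30-19:00.
Rina free: 09:30-12:45, 13:15-19:00 (invert busy blocks within the working day).
Diego ∩ Arjun: 09:15-10:30, 14:00-16:15, 16:45-17:30.
Diego ∩ Arjun ∩ Gita: 09:30-10:30, 15:00-16:15, 16:45-17:30.
Diego ∩ Arjun ∩ Gita ∩ Elena: 09:30-10:30, 15:00-16:15, 16:45-17:30.
Diego ∩ Arjun ∩ Gita ∩ Elena ∩ Rina: 09:30-10:30, 15:00-16:15, 16:45-17:30.
Those are the intersection windows.
Summing the common windows: 60 + 75 + 45 = 180 minutes.

180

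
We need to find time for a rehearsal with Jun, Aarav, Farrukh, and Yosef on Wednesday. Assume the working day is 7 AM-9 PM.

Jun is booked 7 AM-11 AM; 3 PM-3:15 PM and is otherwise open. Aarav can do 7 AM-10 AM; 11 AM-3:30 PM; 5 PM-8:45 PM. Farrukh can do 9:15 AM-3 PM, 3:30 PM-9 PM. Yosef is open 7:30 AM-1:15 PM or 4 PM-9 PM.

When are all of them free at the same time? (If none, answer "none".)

Jun free: 11:00-15:00, 15:15-21:00 (invert busy blocks within the working day).
Aarav free: 07:00-10:00, 11:00-15:30, 17:00-20:45.
Farrukh free: 09:15-15:00, 15:30-21:00.
Yosef free: 07:30-13:15, 16:00-21:00.
Jun ∩ Aarav: 11:00-15:00, 15:15-15:30, 17:00-20:45.
Jun ∩ Aarav ∩ Farrukh: 11:00-15:00, 17:00-20:45.
Jun ∩ Aarav ∩ Farrukh ∩ Yosef: 11:00-13:15, 17:00-20:45.
So the common availability across everyone is 11:00-13:15, 17:00-20:45.

11:00-13:15, 17:00-20:45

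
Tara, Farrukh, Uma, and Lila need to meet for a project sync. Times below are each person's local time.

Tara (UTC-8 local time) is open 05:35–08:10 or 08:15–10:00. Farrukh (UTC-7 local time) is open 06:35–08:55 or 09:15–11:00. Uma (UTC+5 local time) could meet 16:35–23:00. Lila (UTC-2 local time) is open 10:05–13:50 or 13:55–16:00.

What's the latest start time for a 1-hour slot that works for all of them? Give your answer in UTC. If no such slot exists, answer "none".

Tara in UTC: 13:35-16:10, 16:15-18:00 (add 8h to convert from UTC-8).
Farrukh in UTC: 13:35-15:55, 16:15-18:00 (add 7h to convert from UTC-7).
Uma in UTC: 11:35-18:00 (subtract 5h to convert from UTC+5).
Lila in UTC: 12:05-15:50, 15:55-18:00 (add 2h to convert from UTC-2).
Tara ∩ Farrukh: 13:35-15:55, 16:15-18:00.
Tara ∩ Farrukh ∩ Uma: 13:35-15:55, 16:15-18:00.
Tara ∩ Farrukh ∩ Uma ∩ Lila: 13:35-15:50, 16:15-18:00.
The last common window of at least 60 minutes is 16:15-18:00; a 60-minute meeting can start as late as 17:00 and still end by 18:00.

17:00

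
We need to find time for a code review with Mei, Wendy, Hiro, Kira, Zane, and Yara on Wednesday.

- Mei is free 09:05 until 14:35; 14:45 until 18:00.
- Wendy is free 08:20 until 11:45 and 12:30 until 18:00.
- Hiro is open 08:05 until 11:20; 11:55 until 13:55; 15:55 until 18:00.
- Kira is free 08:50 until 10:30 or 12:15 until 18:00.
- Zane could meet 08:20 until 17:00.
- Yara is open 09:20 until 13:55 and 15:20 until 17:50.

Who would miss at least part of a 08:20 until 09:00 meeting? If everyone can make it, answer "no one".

Mei: not fully free for 08:20-09:00. Wendy: free for 08:20-09:00. Hiro: free for 08:20-09:00. Kira: not fully free for 08:20-09:00. Zane: free for 08:20-09:00. Yara: not fully free for 08:20-09:00.

Kira, Mei, Yara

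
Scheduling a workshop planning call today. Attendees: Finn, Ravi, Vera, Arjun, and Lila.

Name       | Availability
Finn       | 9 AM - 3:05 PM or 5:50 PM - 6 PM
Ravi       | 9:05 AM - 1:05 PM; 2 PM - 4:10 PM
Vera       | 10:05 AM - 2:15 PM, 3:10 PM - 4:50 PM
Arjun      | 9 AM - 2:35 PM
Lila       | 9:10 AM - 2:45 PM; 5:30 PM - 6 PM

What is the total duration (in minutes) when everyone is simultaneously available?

Finn ∩ Ravi: 09:05-13:05, 14:00-15:05.
Finn ∩ Ravi ∩ Vera: 10:05-13:05, 14:00-14:15.
Finn ∩ Ravi ∩ Vera ∩ Arjun: 10:05-13:05, 14:00-14:15.
Finn ∩ Ravi ∩ Vera ∩ Arjun ∩ Lila: 10:05-13:05, 14:00-14:15.
Summing the common windows: 180 + 15 = 195 minutes.

195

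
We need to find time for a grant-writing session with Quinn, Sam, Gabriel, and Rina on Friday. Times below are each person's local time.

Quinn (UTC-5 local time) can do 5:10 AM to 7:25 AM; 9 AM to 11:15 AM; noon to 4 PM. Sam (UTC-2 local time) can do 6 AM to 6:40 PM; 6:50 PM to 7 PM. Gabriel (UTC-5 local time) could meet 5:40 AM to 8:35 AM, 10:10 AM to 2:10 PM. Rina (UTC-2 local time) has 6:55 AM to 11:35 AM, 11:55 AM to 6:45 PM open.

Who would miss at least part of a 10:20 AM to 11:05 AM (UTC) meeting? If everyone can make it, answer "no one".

Quinn in UTC: 10:10-12:25, 14:00-16:15, 17:00-21:00 (add 5h to convert from UTC-5).
Sam in UTC: 08:00-20:40, 20:50-21:00 (add 2h to convert from UTC-2).
Gabriel in UTC: 10:40-13:35, 15:10-19:10 (add 5h to convert from UTC-5).
Rina in UTC: 08:55-13:35, 13:55-20:45 (add 2h to convert from UTC-2).
Quinn: free for 10:20-11:05. Sam: free for 10:20-11:05. Gabriel: not fully free for 10:20-11:05. Rina: free for 10:20-11:05.

Gabriel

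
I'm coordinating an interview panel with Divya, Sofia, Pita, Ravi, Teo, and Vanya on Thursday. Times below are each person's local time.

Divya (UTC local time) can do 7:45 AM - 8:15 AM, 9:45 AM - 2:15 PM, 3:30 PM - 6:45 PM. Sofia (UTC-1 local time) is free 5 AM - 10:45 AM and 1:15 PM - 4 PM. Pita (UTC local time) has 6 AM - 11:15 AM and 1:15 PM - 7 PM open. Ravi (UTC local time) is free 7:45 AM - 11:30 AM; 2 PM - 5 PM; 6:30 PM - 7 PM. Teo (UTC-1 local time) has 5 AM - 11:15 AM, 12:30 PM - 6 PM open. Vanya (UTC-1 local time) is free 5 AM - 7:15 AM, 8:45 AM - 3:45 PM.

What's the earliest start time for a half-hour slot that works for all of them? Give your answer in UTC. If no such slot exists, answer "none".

Divya in UTC: 07:45-08:15, 09:45-14:15, 15:30-18:45.
Sofia in UTC: 06:00-11:45, 14:15-17:00 (add 1h to convert from UTC-1).
Pita in UTC: 06:00-11:15, 13:15-19:00.
Ravi in UTC: 07:45-11:30, 14:00-17:00, 18:30-19:00.
Teo in UTC: 06:00-12:15, 13:30-19:00 (add 1h to convert from UTC-1).
Vanya in UTC: 06:00-08:15, 09:45-16:45 (add 1h to convert from UTC-1).
Divya ∩ Sofia: 07:45-08:15, 09:45-11:45, 15:30-17:00.
Divya ∩ Sofia ∩ Pita: 07:45-08:15, 09:45-11:15, 15:30-17:00.
Divya ∩ Sofia ∩ Pita ∩ Ravi: 07:45-08:15, 09:45-11:15, 15:30-17:00.
Divya ∩ Sofia ∩ Pita ∩ Ravi ∩ Teo: 07:45-08:15, 09:45-11:15, 15:30-17:00.
Divya ∩ Sofia ∩ Pita ∩ Ravi ∩ Teo ∩ Vanya: 07:45-08:15, 09:45-11:15, 15:30-16:45.
So the common availability across everyone is 07:45-08:15, 09:45-11:15, 15:30-16:45.
The first common window of at least 30 minutes is 07:45-08:15, so the earliest start is 07:45.

07:45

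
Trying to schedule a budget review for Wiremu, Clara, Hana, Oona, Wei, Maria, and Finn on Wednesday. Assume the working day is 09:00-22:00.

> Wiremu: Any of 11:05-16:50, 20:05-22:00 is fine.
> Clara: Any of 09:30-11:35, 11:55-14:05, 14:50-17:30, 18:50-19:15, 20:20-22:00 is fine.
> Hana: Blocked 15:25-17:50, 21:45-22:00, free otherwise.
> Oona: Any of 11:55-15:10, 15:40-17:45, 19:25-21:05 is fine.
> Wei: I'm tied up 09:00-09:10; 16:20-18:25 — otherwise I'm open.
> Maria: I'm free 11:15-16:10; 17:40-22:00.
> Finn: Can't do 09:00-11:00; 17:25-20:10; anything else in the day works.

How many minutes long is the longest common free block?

130

Wiremu free: 11:05-16:50, 20:05-22:00.
Clara free: 09:30-11:35, 11:55-14:05, 14:50-17:30, 18:50-19:15, 20:20-22:00.
Hana free: 09:00-15:25, 17:50-21:45 (invert busy blocks within the working day).
Oona free: 11:55-15:10, 15:40-17:45, 19:25-21:05.
Wei free: 09:10-16:20, 18:25-22:00 (invert busy blocks within the working day).
Maria free: 11:15-16:10, 17:40-22:00.
Finn free: 11:00-17:25, 20:10-22:00 (invert busy blocks within the working day).
Wiremu ∩ Clara: 11:05-11:35, 11:55-14:05, 14:50-16:50, 20:20-22:00.
Wiremu ∩ Clara ∩ Hana: 11:05-11:35, 11:55-14:05, 14:50-15:25, 20:20-21:45.
Wiremu ∩ Clara ∩ Hana ∩ Oona: 11:55-14:05, 14:50-15:10, 20:20-21:05.
Wiremu ∩ Clara ∩ Hana ∩ Oona ∩ Wei: 11:55-14:05, 14:50-15:10, 20:20-21:05.
Wiremu ∩ Clara ∩ Hana ∩ Oona ∩ Wei ∩ Maria: 11:55-14:05, 14:50-15:10, 20:20-21:05.
Wiremu ∩ Clara ∩ Hana ∩ Oona ∩ Wei ∩ Maria ∩ Finn: 11:55-14:05, 14:50-15:10, 20:20-21:05.
So the common availability across everyone is 11:55-14:05, 14:50-15:10, 20:20-21:05.
The longest is 11:55-14:05 at 130 minutes.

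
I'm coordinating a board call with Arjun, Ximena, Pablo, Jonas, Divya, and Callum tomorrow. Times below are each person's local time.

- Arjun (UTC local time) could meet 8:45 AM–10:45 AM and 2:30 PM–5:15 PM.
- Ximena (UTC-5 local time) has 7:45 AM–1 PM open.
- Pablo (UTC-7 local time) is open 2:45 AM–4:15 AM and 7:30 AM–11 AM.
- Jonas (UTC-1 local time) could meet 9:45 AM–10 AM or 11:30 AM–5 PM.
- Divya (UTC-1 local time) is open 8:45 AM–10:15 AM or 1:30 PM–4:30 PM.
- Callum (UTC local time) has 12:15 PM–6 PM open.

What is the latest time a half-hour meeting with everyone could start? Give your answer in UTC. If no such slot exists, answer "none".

16:45

Arjun in UTC: 08:45-10:45, 14:30-17:15.
Ximena in UTC: 12:45-18:00 (add 5h to convert from UTC-5).
Pablo in UTC: 09:45-11:15, 14:30-18:00 (add 7h to convert from UTC-7).
Jonas in UTC: 10:45-11:00, 12:30-18:00 (add 1h to convert from UTC-1).
Divya in UTC: 09:45-11:15, 14:30-17:30 (add 1h to convert from UTC-1).
Callum in UTC: 12:15-18:00.
Arjun ∩ Ximena: 14:30-17:15.
Arjun ∩ Ximena ∩ Pablo: 14:30-17:15.
Arjun ∩ Ximena ∩ Pablo ∩ Jonas: 14:30-17:15.
Arjun ∩ Ximena ∩ Pablo ∩ Jonas ∩ Divya: 14:30-17:15.
Arjun ∩ Ximena ∩ Pablo ∩ Jonas ∩ Divya ∩ Callum: 14:30-17:15.
The last common window of at least 30 minutes is 14:30-17:15; a 30-minute meeting can start as late as 16:45 and still end by 17:15.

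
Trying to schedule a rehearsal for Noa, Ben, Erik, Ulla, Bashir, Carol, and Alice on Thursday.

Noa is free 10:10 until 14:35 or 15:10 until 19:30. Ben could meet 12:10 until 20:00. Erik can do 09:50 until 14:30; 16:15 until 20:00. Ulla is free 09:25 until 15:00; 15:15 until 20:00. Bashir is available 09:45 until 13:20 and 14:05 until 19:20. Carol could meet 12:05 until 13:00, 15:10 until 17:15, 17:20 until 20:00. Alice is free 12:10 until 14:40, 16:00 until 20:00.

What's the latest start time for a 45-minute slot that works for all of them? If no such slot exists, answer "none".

Noa ∩ Ben: 12:10-14:35, 15:10-19:30.
Noa ∩ Ben ∩ Erik: 12:10-14:30, 16:15-19:30.
Noa ∩ Ben ∩ Erik ∩ Ulla: 12:10-14:30, 16:15-19:30.
Noa ∩ Ben ∩ Erik ∩ Ulla ∩ Bashir: 12:10-13:20, 14:05-14:30, 16:15-19:20.
Noa ∩ Ben ∩ Erik ∩ Ulla ∩ Bashir ∩ Carol: 12:10-13:00, 16:15-17:15, 17:20-19:20.
Noa ∩ Ben ∩ Erik ∩ Ulla ∩ Bashir ∩ Carol ∩ Alice: 12:10-13:00, 16:15-17:15, 17:20-19:20.
The last common window of at least 45 minutes is 17:20-19:20; a 45-minute meeting can start as late as 18:35 and still end by 19:20.

18:35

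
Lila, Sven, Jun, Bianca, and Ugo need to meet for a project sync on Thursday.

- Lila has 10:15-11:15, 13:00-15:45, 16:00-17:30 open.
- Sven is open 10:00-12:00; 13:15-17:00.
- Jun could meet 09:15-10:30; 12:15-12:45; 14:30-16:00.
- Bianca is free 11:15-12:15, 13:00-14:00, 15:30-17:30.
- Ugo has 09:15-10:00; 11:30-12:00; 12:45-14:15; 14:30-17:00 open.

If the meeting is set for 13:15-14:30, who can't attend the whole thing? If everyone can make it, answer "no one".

Lila: free for 13:15-14:30. Sven: free for 13:15-14:30. Jun: not fully free for 13:15-14:30. Bianca: not fully free for 13:15-14:30. Ugo: not fully free for 13:15-14:30.

Bianca, Jun, Ugo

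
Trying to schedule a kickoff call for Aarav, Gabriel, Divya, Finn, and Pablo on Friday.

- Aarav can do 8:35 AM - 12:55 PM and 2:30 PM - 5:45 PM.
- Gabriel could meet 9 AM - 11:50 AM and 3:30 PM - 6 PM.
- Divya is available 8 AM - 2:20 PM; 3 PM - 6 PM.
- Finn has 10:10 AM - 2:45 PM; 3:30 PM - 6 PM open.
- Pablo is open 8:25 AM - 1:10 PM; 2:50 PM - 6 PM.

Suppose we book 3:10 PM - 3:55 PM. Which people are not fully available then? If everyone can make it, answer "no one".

Aarav: free for 15:10-15:55. Gabriel: not fully free for 15:10-15:55. Divya: free for 15:10-15:55. Finn: not fully free for 15:10-15:55. Pablo: free for 15:10-15:55.

Finn, Gabriel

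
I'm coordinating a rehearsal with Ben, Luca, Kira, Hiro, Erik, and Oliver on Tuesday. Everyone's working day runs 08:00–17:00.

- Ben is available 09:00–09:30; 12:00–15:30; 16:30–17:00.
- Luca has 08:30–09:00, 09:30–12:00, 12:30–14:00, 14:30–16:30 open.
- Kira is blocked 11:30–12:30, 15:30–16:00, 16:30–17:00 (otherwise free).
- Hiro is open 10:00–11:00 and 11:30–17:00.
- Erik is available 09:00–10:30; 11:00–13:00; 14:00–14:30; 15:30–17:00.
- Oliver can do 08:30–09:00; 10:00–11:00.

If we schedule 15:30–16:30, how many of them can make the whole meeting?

Ben free: 09:00-09:30, 12:00-15:30, 16:30-17:00.
Luca free: 08:30-09:00, 09:30-12:00, 12:30-14:00, 14:30-16:30.
Kira free: 08:00-11:30, 12:30-15:30, 16:00-16:30 (invert busy blocks within the working day).
Hiro free: 10:00-11:00, 11:30-17:00.
Erik free: 09:00-10:30, 11:00-13:00, 14:00-14:30, 15:30-17:00.
Oliver free: 08:30-09:00, 10:00-11:00.
Luca, Hiro, and Erik can make the full 15:30-16:30 slot — that's 3.

3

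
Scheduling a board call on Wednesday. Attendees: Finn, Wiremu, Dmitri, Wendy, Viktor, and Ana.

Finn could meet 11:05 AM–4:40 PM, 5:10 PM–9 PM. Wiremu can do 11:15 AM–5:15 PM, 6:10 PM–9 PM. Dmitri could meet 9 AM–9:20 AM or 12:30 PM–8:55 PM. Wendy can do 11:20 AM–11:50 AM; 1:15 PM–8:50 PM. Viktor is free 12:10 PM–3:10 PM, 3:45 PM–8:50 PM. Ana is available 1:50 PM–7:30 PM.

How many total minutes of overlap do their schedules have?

Finn ∩ Wiremu: 11:15-16:40, 17:10-17:15, 18:10-21:00.
Finn ∩ Wiremu ∩ Dmitri: 12:30-16:40, 17:10-17:15, 18:10-20:55.
Finn ∩ Wiremu ∩ Dmitri ∩ Wendy: 13:15-16:40, 17:10-17:15, 18:10-20:50.
Finn ∩ Wiremu ∩ Dmitri ∩ Wendy ∩ Viktor: 13:15-15:10, 15:45-16:40, 17:10-17:15, 18:10-20:50.
Finn ∩ Wiremu ∩ Dmitri ∩ Wendy ∩ Viktor ∩ Ana: 13:50-15:10, 15:45-16:40, 17:10-17:15, 18:10-19:30.
Summing the common windows: 80 + 55 + 5 + 80 = 220 minutes.

220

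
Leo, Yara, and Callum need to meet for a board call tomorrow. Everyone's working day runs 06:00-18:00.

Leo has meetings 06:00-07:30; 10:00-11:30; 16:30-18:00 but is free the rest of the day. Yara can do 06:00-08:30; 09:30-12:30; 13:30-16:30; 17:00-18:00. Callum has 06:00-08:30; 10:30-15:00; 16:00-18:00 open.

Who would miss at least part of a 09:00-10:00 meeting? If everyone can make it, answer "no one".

Callum, Yara

Leo free: 07:30-10:00, 11:30-16:30 (invert busy blocks within the working day).
Yara free: 06:00-08:30, 09:30-12:30, 13:30-16:30, 17:00-18:00.
Callum free: 06:00-08:30, 10:30-15:00, 16:00-18:00.
Leo: free for 09:00-10:00. Yara: not fully free for 09:00-10:00. Callum: not fully free for 09:00-10:00.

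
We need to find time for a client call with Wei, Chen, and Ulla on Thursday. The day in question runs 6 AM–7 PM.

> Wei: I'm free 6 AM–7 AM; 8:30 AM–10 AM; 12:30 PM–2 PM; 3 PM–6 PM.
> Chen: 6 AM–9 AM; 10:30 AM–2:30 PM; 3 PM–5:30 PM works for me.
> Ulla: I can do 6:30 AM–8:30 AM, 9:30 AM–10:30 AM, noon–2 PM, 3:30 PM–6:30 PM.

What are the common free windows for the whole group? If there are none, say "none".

06:30-07:00, 12:30-14:00, 15:30-17:30

Wei ∩ Chen: 06:00-07:00, 08:30-09:00, 12:30-14:00, 15:00-17:30.
Wei ∩ Chen ∩ Ulla: 06:30-07:00, 12:30-14:00, 15:30-17:30.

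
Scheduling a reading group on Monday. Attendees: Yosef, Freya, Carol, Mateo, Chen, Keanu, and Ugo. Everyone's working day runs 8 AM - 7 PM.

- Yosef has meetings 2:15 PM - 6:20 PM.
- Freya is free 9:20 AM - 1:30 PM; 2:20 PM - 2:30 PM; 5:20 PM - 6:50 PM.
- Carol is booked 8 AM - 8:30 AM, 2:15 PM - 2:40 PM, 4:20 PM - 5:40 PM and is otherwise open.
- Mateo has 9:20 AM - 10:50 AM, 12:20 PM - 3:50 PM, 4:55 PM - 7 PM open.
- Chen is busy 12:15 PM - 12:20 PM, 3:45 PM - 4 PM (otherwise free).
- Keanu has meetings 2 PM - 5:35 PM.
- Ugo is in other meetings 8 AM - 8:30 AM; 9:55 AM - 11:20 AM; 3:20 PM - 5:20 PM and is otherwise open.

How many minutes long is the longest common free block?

70

Yosef free: 08:00-14:15, 18:20-19:00 (invert busy blocks within the working day).
Freya free: 09:20-13:30, 14:20-14:30, 17:20-18:50.
Carol free: 08:30-14:15, 14:40-16:20, 17:40-19:00 (invert busy blocks within the working day).
Mateo free: 09:20-10:50, 12:20-15:50, 16:55-19:00.
Chen free: 08:00-12:15, 12:20-15:45, 16:00-19:00 (invert busy blocks within the working day).
Keanu free: 08:00-14:00, 17:35-19:00 (invert busy blocks within the working day).
Ugo free: 08:30-09:55, 11:20-15:20, 17:20-19:00 (invert busy blocks within the working day).
Yosef ∩ Freya: 09:20-13:30, 18:20-18:50.
Yosef ∩ Freya ∩ Carol: 09:20-13:30, 18:20-18:50.
Yosef ∩ Freya ∩ Carol ∩ Mateo: 09:20-10:50, 12:20-13:30, 18:20-18:50.
Yosef ∩ Freya ∩ Carol ∩ Mateo ∩ Chen: 09:20-10:50, 12:20-13:30, 18:20-18:50.
Yosef ∩ Freya ∩ Carol ∩ Mateo ∩ Chen ∩ Keanu: 09:20-10:50, 12:20-13:30, 18:20-18:50.
Yosef ∩ Freya ∩ Carol ∩ Mateo ∩ Chen ∩ Keanu ∩ Ugo: 09:20-09:55, 12:20-13:30, 18:20-18:50.
The longest is 12:20-13:30 at 70 minutes.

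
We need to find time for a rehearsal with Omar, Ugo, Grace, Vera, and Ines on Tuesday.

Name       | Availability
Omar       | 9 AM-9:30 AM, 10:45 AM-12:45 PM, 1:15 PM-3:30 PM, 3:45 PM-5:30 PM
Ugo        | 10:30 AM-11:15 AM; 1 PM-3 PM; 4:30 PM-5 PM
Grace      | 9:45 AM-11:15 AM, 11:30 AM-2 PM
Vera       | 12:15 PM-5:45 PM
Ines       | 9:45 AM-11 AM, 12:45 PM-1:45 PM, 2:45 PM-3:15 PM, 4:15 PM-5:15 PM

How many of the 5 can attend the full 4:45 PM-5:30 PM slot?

2

Omar and Vera can make the full 16:45-17:30 slot — that's 2.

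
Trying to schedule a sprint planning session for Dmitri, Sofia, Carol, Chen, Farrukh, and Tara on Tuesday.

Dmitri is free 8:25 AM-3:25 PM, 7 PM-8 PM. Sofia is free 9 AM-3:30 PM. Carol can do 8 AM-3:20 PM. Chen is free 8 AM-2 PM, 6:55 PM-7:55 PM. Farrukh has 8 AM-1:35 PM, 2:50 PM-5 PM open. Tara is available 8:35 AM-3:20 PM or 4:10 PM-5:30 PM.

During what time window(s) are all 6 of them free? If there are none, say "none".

09:00-13:35

Dmitri ∩ Sofia: 09:00-15:25.
Dmitri ∩ Sofia ∩ Carol: 09:00-15:20.
Dmitri ∩ Sofia ∩ Carol ∩ Chen: 09:00-14:00.
Dmitri ∩ Sofia ∩ Carol ∩ Chen ∩ Farrukh: 09:00-13:35.
Dmitri ∩ Sofia ∩ Carol ∩ Chen ∩ Farrukh ∩ Tara: 09:00-13:35.
Those are the intersection windows.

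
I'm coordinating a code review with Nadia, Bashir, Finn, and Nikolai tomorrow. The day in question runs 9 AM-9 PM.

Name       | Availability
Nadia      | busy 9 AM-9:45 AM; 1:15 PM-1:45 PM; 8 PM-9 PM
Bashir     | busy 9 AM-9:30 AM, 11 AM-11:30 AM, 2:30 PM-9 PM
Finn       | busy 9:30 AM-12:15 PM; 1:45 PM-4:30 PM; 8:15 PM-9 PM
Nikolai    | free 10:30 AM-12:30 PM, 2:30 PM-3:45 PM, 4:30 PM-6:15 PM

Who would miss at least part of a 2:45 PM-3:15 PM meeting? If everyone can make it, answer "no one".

Nadia free: 09:45-13:15, 13:45-20:00 (invert busy blocks within the working day).
Bashir free: 09:30-11:00, 11:30-14:30 (invert busy blocks within the working day).
Finn free: 09:00-09:30, 12:15-13:45, 16:30-20:15 (invert busy blocks within the working day).
Nikolai free: 10:30-12:30, 14:30-15:45, 16:30-18:15.
Nadia: free for 14:45-15:15. Bashir: not fully free for 14:45-15:15. Finn: not fully free for 14:45-15:15. Nikolai: free for 14:45-15:15.

Bashir, Finn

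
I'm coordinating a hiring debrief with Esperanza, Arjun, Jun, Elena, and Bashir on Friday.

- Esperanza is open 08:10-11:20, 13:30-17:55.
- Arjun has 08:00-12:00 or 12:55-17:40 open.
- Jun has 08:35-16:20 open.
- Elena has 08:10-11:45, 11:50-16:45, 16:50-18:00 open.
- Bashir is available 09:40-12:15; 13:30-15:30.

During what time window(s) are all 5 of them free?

09:40-11:20, 13:30-15:30

Esperanza ∩ Arjun: 08:10-11:20, 13:30-17:40.
Esperanza ∩ Arjun ∩ Jun: 08:35-11:20, 13:30-16:20.
Esperanza ∩ Arjun ∩ Jun ∩ Elena: 08:35-11:20, 13:30-16:20.
Esperanza ∩ Arjun ∩ Jun ∩ Elena ∩ Bashir: 09:40-11:20, 13:30-15:30.
Those are the intersection windows.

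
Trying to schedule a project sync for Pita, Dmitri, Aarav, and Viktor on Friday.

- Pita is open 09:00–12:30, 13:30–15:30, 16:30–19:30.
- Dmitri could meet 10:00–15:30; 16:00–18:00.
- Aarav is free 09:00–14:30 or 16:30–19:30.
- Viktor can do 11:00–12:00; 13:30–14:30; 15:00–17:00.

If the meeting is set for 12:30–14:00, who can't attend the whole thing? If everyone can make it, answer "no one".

Pita, Viktor

Pita: not fully free for 12:30-14:00. Dmitri: free for 12:30-14:00. Aarav: free for 12:30-14:00. Viktor: not fully free for 12:30-14:00.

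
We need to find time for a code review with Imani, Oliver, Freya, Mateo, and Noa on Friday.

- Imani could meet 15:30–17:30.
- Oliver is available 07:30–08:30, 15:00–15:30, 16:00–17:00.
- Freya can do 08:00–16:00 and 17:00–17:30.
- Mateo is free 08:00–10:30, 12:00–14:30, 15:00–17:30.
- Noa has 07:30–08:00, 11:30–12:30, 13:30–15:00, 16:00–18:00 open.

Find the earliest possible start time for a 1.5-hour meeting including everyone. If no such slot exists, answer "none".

Imani ∩ Oliver: 16:00-17:00.
Imani ∩ Oliver ∩ Freya: ∅.
Imani ∩ Oliver ∩ Freya ∩ Mateo: ∅.
Imani ∩ Oliver ∩ Freya ∩ Mateo ∩ Noa: ∅.
There is no time when everyone is free.
No common window is at least 90 minutes long.

none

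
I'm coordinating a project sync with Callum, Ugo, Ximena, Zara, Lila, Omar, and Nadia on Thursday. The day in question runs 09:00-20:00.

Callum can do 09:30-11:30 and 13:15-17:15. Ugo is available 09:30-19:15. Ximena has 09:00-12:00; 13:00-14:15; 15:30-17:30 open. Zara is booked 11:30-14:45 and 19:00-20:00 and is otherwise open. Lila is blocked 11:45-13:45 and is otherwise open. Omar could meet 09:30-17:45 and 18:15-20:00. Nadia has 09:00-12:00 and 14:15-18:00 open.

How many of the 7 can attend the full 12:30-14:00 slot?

Callum free: 09:30-11:30, 13:15-17:15.
Ugo free: 09:30-19:15.
Ximena free: 09:00-12:00, 13:00-14:15, 15:30-17:30.
Zara free: 09:00-11:30, 14:45-19:00 (invert busy blocks within the working day).
Lila free: 09:00-11:45, 13:45-20:00 (invert busy blocks within the working day).
Omar free: 09:30-17:45, 18:15-20:00.
Nadia free: 09:00-12:00, 14:15-18:00.
Ugo and Omar can make the full 12:30-14:00 slot — that's 2.

2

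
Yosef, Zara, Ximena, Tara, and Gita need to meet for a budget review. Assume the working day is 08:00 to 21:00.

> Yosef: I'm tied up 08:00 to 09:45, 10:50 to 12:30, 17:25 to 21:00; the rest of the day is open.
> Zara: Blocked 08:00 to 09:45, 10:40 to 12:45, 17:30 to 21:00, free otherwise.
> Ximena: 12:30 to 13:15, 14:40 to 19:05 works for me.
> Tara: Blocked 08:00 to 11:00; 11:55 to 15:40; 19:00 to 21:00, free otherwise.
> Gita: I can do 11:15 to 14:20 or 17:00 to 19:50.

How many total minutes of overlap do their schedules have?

25

Yosef free: 09:45-10:50, 12:30-17:25 (invert busy blocks within the working day).
Zara free: 09:45-10:40, 12:45-17:30 (invert busy blocks within the working day).
Ximena free: 12:30-13:15, 14:40-19:05.
Tara free: 11:00-11:55, 15:40-19:00 (invert busy blocks within the working day).
Gita free: 11:15-14:20, 17:00-19:50.
Yosef ∩ Zara: 09:45-10:40, 12:45-17:25.
Yosef ∩ Zara ∩ Ximena: 12:45-13:15, 14:40-17:25.
Yosef ∩ Zara ∩ Ximena ∩ Tara: 15:40-17:25.
Yosef ∩ Zara ∩ Ximena ∩ Tara ∩ Gita: 17:00-17:25.
So the common availability across everyone is 17:00-17:25.
That's a single block of 25 minutes.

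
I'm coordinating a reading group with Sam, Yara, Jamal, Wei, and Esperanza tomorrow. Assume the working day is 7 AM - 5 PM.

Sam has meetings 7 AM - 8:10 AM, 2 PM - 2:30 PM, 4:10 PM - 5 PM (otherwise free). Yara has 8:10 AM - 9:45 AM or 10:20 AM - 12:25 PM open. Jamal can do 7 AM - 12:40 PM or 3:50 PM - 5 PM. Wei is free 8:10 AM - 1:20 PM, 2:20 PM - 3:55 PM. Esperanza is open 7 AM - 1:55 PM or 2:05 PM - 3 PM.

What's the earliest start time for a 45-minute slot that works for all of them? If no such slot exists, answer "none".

08:10

Sam free: 08:10-14:00, 14:30-16:10 (invert busy blocks within the working day).
Yara free: 08:10-09:45, 10:20-12:25.
Jamal free: 07:00-12:40, 15:50-17:00.
Wei free: 08:10-13:20, 14:20-15:55.
Esperanza free: 07:00-13:55, 14:05-15:00.
Sam ∩ Yara: 08:10-09:45, 10:20-12:25.
Sam ∩ Yara ∩ Jamal: 08:10-09:45, 10:20-12:25.
Sam ∩ Yara ∩ Jamal ∩ Wei: 08:10-09:45, 10:20-12:25.
Sam ∩ Yara ∩ Jamal ∩ Wei ∩ Esperanza: 08:10-09:45, 10:20-12:25.
So the common availability across everyone is 08:10-09:45, 10:20-12:25.
The first common window of at least 45 minutes is 08:10-09:45, so the earliest start is 08:10.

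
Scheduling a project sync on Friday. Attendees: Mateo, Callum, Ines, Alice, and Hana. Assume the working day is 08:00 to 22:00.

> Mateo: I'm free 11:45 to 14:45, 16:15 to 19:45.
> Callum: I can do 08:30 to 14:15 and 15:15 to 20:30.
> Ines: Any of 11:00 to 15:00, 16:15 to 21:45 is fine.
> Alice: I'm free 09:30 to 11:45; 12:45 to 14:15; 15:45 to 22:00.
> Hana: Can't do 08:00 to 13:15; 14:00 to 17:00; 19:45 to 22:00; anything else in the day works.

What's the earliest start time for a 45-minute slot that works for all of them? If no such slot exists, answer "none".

Mateo free: 11:45-14:45, 16:15-19:45.
Callum free: 08:30-14:15, 15:15-20:30.
Ines free: 11:00-15:00, 16:15-21:45.
Alice free: 09:30-11:45, 12:45-14:15, 15:45-22:00.
Hana free: 13:15-14:00, 17:00-19:45 (invert busy blocks within the working day).
Mateo ∩ Callum: 11:45-14:15, 16:15-19:45.
Mateo ∩ Callum ∩ Ines: 11:45-14:15, 16:15-19:45.
Mateo ∩ Callum ∩ Ines ∩ Alice: 12:45-14:15, 16:15-19:45.
Mateo ∩ Callum ∩ Ines ∩ Alice ∩ Hana: 13:15-14:00, 17:00-19:45.
So the common availability across everyone is 13:15-14:00, 17:00-19:45.
The first common window of at least 45 minutes is 13:15-14:00, so the earliest start is 13:15.

13:15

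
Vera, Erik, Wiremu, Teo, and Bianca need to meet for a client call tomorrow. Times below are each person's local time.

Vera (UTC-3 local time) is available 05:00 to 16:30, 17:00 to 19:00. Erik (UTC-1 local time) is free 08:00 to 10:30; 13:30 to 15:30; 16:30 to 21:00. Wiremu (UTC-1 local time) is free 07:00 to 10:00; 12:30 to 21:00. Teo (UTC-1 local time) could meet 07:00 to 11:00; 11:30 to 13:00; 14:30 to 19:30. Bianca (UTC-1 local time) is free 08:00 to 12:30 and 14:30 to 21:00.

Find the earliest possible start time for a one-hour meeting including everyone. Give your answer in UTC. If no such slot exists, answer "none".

Vera in UTC: 08:00-19:30, 20:00-22:00 (add 3h to convert from UTC-3).
Erik in UTC: 09:00-11:30, 14:30-16:30, 17:30-22:00 (add 1h to convert from UTC-1).
Wiremu in UTC: 08:00-11:00, 13:30-22:00 (add 1h to convert from UTC-1).
Teo in UTC: 08:00-12:00, 12:30-14:00, 15:30-20:30 (add 1h to convert from UTC-1).
Bianca in UTC: 09:00-13:30, 15:30-22:00 (add 1h to convert from UTC-1).
Vera ∩ Erik: 09:00-11:30, 14:30-16:30, 17:30-19:30, 20:00-22:00.
Vera ∩ Erik ∩ Wiremu: 09:00-11:00, 14:30-16:30, 17:30-19:30, 20:00-22:00.
Vera ∩ Erik ∩ Wiremu ∩ Teo: 09:00-11:00, 15:30-16:30, 17:30-19:30, 20:00-20:30.
Vera ∩ Erik ∩ Wiremu ∩ Teo ∩ Bianca: 09:00-11:00, 15:30-16:30, 17:30-19:30, 20:00-20:30.
The first common window of at least 60 minutes is 09:00-11:00, so the earliest start is 09:00.

09:00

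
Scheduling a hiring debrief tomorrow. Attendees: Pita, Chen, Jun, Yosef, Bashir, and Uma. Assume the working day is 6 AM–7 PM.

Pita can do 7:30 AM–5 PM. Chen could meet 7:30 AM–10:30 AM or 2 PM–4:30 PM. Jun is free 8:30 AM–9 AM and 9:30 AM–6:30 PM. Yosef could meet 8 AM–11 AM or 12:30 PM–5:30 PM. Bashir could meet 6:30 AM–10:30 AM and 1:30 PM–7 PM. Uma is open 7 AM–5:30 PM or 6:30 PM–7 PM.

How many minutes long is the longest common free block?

150

Pita ∩ Chen: 07:30-10:30, 14:00-16:30.
Pita ∩ Chen ∩ Jun: 08:30-09:00, 09:30-10:30, 14:00-16:30.
Pita ∩ Chen ∩ Jun ∩ Yosef: 08:30-09:00, 09:30-10:30, 14:00-16:30.
Pita ∩ Chen ∩ Jun ∩ Yosef ∩ Bashir: 08:30-09:00, 09:30-10:30, 14:00-16:30.
Pita ∩ Chen ∩ Jun ∩ Yosef ∩ Bashir ∩ Uma: 08:30-09:00, 09:30-10:30, 14:00-16:30.
Those are the intersection windows.
The longest is 14:00-16:30 at 150 minutes.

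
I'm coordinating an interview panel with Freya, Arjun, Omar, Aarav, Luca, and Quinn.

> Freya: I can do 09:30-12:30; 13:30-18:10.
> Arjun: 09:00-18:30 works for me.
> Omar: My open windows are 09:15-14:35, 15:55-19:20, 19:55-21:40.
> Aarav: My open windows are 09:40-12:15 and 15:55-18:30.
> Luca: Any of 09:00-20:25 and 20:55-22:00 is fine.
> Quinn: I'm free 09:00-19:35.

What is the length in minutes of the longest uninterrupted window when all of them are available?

155

Freya ∩ Arjun: 09:30-12:30, 13:30-18:10.
Freya ∩ Arjun ∩ Omar: 09:30-12:30, 13:30-14:35, 15:55-18:10.
Freya ∩ Arjun ∩ Omar ∩ Aarav: 09:40-12:15, 15:55-18:10.
Freya ∩ Arjun ∩ Omar ∩ Aarav ∩ Luca: 09:40-12:15, 15:55-18:10.
Freya ∩ Arjun ∩ Omar ∩ Aarav ∩ Luca ∩ Quinn: 09:40-12:15, 15:55-18:10.
The longest is 09:40-12:15 at 155 minutes.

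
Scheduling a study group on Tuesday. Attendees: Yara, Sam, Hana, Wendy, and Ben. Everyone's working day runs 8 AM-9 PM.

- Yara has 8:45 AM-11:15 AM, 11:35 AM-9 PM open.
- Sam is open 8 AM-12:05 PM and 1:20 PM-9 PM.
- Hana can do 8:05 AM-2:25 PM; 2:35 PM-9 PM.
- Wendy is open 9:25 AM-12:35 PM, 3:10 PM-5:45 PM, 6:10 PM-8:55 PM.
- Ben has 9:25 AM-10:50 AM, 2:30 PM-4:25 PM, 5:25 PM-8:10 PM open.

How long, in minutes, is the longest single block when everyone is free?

Yara ∩ Sam: 08:45-11:15, 11:35-12:05, 13:20-21:00.
Yara ∩ Sam ∩ Hana: 08:45-11:15, 11:35-12:05, 13:20-14:25, 14:35-21:00.
Yara ∩ Sam ∩ Hana ∩ Wendy: 09:25-11:15, 11:35-12:05, 15:10-17:45, 18:10-20:55.
Yara ∩ Sam ∩ Hana ∩ Wendy ∩ Ben: 09:25-10:50, 15:10-16:25, 17:25-17:45, 18:10-20:10.
The longest is 18:10-20:10 at 120 minutes.

120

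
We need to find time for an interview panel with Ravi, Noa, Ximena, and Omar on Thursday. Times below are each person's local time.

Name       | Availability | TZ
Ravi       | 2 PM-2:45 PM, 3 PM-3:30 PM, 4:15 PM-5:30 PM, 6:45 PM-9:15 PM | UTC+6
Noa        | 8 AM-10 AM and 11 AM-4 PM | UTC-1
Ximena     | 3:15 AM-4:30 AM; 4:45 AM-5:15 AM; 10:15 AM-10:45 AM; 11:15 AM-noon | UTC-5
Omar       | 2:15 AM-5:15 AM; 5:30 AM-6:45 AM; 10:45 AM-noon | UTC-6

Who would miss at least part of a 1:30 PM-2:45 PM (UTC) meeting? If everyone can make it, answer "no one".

Ravi in UTC: 08:00-08:45, 09:00-09:30, 10:15-11:30, 12:45-15:15 (subtract 6h to convert from UTC+6).
Noa in UTC: 09:00-11:00, 12:00-17:00 (add 1h to convert from UTC-1).
Ximena in UTC: 08:15-09:30, 09:45-10:15, 15:15-15:45, 16:15-17:00 (add 5h to convert from UTC-5).
Omar in UTC: 08:15-11:15, 11:30-12:45, 16:45-18:00 (add 6h to convert from UTC-6).
Ravi: free for 13:30-14:45. Noa: free for 13:30-14:45. Ximena: not fully free for 13:30-14:45. Omar: not fully free for 13:30-14:45.

Omar, Ximena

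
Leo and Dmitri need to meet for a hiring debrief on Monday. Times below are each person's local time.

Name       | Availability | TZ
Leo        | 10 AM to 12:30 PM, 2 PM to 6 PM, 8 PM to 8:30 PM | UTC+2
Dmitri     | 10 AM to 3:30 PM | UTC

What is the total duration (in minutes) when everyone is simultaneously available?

240

Leo in UTC: 08:00-10:30, 12:00-16:00, 18:00-18:30 (subtract 2h to convert from UTC+2).
Dmitri in UTC: 10:00-15:30.
Leo ∩ Dmitri: 10:00-10:30, 12:00-15:30.
Those are the intersection windows.
Summing the common windows: 30 + 210 = 240 minutes.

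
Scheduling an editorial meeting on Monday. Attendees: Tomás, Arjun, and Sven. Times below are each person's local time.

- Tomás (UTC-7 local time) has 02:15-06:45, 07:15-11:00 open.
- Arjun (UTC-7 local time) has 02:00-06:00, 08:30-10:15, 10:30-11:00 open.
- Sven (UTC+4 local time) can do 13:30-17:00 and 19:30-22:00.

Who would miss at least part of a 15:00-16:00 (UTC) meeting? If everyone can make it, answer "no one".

Tomás in UTC: 09:15-13:45, 14:15-18:00 (add 7h to convert from UTC-7).
Arjun in UTC: 09:00-13:00, 15:30-17:15, 17:30-18:00 (add 7h to convert from UTC-7).
Sven in UTC: 09:30-13:00, 15:30-18:00 (subtract 4h to convert from UTC+4).
Tomás: free for 15:00-16:00. Arjun: not fully free for 15:00-16:00. Sven: not fully free for 15:00-16:00.

Arjun, Sven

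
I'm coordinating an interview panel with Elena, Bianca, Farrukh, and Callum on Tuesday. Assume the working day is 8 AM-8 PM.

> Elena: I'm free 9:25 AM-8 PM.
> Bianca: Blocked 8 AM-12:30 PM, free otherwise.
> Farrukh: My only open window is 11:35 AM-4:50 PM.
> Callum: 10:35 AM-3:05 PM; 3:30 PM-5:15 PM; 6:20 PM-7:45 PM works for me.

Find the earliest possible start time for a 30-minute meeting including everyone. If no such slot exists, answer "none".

Elena free: 09:25-20:00.
Bianca free: 12:30-20:00 (invert busy blocks within the working day).
Farrukh free: 11:35-16:50.
Callum free: 10:35-15:05, 15:30-17:15, 18:20-19:45.
Elena ∩ Bianca: 12:30-20:00.
Elena ∩ Bianca ∩ Farrukh: 12:30-16:50.
Elena ∩ Bianca ∩ Farrukh ∩ Callum: 12:30-15:05, 15:30-16:50.
The first common window of at least 30 minutes is 12:30-15:05, so the earliest start is 12:30.

12:30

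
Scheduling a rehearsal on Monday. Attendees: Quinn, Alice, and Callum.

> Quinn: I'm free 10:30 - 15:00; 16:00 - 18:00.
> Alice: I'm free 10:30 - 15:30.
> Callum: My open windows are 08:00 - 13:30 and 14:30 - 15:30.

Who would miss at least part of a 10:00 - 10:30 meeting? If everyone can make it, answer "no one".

Alice, Quinn

Quinn: not fully free for 10:00-10:30. Alice: not fully free for 10:00-10:30. Callum: free for 10:00-10:30.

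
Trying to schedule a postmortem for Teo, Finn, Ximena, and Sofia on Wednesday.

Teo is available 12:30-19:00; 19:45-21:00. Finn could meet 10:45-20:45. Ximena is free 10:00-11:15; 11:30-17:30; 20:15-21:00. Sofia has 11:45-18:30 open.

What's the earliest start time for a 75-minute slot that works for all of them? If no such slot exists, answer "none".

Teo ∩ Finn: 12:30-19:00, 19:45-20:45.
Teo ∩ Finn ∩ Ximena: 12:30-17:30, 20:15-20:45.
Teo ∩ Finn ∩ Ximena ∩ Sofia: 12:30-17:30.
The first common window of at least 75 minutes is 12:30-17:30, so the earliest start is 12:30.

12:30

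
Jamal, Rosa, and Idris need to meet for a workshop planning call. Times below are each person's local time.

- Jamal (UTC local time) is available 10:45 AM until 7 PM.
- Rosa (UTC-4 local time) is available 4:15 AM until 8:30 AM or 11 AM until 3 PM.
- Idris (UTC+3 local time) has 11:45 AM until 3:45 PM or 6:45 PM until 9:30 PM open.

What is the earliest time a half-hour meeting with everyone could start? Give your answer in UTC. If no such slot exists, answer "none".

10:45

Jamal in UTC: 10:45-19:00.
Rosa in UTC: 08:15-12:30, 15:00-19:00 (add 4h to convert from UTC-4).
Idris in UTC: 08:45-12:45, 15:45-18:30 (subtract 3h to convert from UTC+3).
Jamal ∩ Rosa: 10:45-12:30, 15:00-19:00.
Jamal ∩ Rosa ∩ Idris: 10:45-12:30, 15:45-18:30.
The first common window of at least 30 minutes is 10:45-12:30, so the earliest start is 10:45.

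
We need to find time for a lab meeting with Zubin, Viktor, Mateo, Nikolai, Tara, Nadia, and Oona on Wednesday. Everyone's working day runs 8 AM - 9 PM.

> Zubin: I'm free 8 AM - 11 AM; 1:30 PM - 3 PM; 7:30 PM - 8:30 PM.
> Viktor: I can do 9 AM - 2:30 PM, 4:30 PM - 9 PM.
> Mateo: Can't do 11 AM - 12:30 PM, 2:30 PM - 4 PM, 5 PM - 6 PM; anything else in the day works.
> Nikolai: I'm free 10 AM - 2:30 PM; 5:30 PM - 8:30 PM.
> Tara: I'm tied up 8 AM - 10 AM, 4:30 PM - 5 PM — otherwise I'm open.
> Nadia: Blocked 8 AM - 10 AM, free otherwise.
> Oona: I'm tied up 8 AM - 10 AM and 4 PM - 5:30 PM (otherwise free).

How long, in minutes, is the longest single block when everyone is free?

Zubin free: 08:00-11:00, 13:30-15:00, 19:30-20:30.
Viktor free: 09:00-14:30, 16:30-21:00.
Mateo free: 08:00-11:00, 12:30-14:30, 16:00-17:00, 18:00-21:00 (invert busy blocks within the working day).
Nikolai free: 10:00-14:30, 17:30-20:30.
Tara free: 10:00-16:30, 17:00-21:00 (invert busy blocks within the working day).
Nadia free: 10:00-21:00 (invert busy blocks within the working day).
Oona free: 10:00-16:00, 17:30-21:00 (invert busy blocks within the working day).
Zubin ∩ Viktor: 09:00-11:00, 13:30-14:30, 19:30-20:30.
Zubin ∩ Viktor ∩ Mateo: 09:00-11:00, 13:30-14:30, 19:30-20:30.
Zubin ∩ Viktor ∩ Mateo ∩ Nikolai: 10:00-11:00, 13:30-14:30, 19:30-20:30.
Zubin ∩ Viktor ∩ Mateo ∩ Nikolai ∩ Tara: 10:00-11:00, 13:30-14:30, 19:30-20:30.
Zubin ∩ Viktor ∩ Mateo ∩ Nikolai ∩ Tara ∩ Nadia: 10:00-11:00, 13:30-14:30, 19:30-20:30.
Zubin ∩ Viktor ∩ Mateo ∩ Nikolai ∩ Tara ∩ Nadia ∩ Oona: 10:00-11:00, 13:30-14:30, 19:30-20:30.
The longest is 10:00-11:00 at 60 minutes.

60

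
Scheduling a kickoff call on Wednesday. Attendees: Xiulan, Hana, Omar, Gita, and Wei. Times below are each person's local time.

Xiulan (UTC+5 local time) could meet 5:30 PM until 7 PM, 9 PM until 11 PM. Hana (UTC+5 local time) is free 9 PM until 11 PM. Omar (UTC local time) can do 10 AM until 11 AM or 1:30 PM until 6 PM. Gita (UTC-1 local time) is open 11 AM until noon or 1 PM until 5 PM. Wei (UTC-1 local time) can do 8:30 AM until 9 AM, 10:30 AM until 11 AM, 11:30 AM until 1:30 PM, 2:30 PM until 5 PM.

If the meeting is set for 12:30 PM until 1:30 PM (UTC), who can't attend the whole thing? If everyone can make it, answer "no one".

Xiulan in UTC: 12:30-14:00, 16:00-18:00 (subtract 5h to convert from UTC+5).
Hana in UTC: 16:00-18:00 (subtract 5h to convert from UTC+5).
Omar in UTC: 10:00-11:00, 13:30-18:00.
Gita in UTC: 12:00-13:00, 14:00-18:00 (add 1h to convert from UTC-1).
Wei in UTC: 09:30-10:00, 11:30-12:00, 12:30-14:30, 15:30-18:00 (add 1h to convert from UTC-1).
Xiulan: free for 12:30-13:30. Hana: not fully free for 12:30-13:30. Omar: not fully free for 12:30-13:30. Gita: not fully free for 12:30-13:30. Wei: free for 12:30-13:30.

Gita, Hana, Omar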